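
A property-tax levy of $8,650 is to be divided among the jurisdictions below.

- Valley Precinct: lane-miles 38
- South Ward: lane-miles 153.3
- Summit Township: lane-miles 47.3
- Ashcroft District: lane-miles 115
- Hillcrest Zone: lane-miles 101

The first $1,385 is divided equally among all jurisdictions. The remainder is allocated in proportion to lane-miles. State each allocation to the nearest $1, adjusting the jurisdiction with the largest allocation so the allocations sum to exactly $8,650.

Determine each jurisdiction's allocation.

$1,385 shared equally gives $277 per jurisdiction.
Remainder $7,265 by lane-miles (total 454.6): Valley Precinct 607.28 → $607; South Ward 2,449.90 → $2,450; Summit Township 755.91 → $756; Ashcroft District 1,837.82 → $1,838; Hillcrest Zone 1,614.09 → $1,614.
Totals: Valley Precinct $277 + $607 = $884; South Ward $277 + $2,450 = $2,727; Summit Township $277 + $756 = $1,033; Ashcroft District $277 + $1,838 = $2,115; Hillcrest Zone $277 + $1,614 = $1,891.

Valley Precinct: $884 · South Ward: $2,727 · Summit Township: $1,033 · Ashcroft District: $2,115 · Hillcrest Zone: $1,891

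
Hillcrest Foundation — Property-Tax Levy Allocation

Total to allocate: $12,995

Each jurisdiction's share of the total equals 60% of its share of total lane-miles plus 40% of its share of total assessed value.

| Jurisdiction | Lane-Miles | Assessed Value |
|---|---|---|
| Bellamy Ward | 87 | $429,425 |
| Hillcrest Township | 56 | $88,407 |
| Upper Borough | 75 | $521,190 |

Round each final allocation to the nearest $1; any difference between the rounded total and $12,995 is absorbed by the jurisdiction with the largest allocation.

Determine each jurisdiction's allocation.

Bellamy Ward: $5,260 | Hillcrest Township: $2,445 | Upper Borough: $5,290

Lane-miles total 218; assessed value total 1,039,022.
Blended shares (60% lane-miles + 40% assessed value): Bellamy Ward 0.4048; Hillcrest Township 0.1882; Upper Borough 0.4071.
Pro-rata amounts: Bellamy Ward 5,259.97; Hillcrest Township 2,445.18; Upper Borough 5,289.85.
Rounded to nearest $1: Bellamy Ward $5,260; Hillcrest Township $2,445; Upper Borough $5,290. Sum = $12,995.
No rounding difference to absorb.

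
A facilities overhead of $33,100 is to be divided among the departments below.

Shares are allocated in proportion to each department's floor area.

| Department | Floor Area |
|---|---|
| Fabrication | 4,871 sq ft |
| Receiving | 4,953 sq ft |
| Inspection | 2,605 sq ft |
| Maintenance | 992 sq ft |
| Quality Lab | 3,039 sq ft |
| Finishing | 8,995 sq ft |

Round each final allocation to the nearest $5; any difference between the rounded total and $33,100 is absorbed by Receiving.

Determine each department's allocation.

Sum of floor area: 25,455.
Raw shares: Fabrication 4,871/25,455 × $33,100 = 6,333.93; Receiving 4,953/25,455 × $33,100 = 6,440.55; Inspection 2,605/25,455 × $33,100 = 3,387.37; Maintenance 992/25,455 × $33,100 = 1,289.93; Quality Lab 3,039/25,455 × $33,100 = 3,951.71; Finishing 8,995/25,455 × $33,100 = 11,696.50.
Rounded to nearest $5: Fabrication $6,335; Receiving $6,440; Inspection $3,385; Maintenance $1,290; Quality Lab $3,950; Finishing $11,695. Sum = $33,095.
Difference $33,100 − $33,095 = +$5 applied to Receiving: Receiving becomes $6,445.

Fabrication: $6,335; Receiving: $6,445; Inspection: $3,385; Maintenance: $1,290; Quality Lab: $3,950; Finishing: $11,695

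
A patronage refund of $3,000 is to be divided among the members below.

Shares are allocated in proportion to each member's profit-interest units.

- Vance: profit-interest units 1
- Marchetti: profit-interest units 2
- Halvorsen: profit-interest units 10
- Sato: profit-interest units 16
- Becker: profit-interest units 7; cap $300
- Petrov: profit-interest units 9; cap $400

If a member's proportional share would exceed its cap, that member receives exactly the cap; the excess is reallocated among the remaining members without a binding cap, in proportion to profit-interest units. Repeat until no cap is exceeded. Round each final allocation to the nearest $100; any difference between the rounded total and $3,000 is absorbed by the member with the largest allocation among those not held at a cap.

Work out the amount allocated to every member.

Vance: $100; Marchetti: $200; Halvorsen: $800; Sato: $1,200; Becker: $300; Petrov: $400

Sum of profit-interest units: 45.
Pro-rata shares before constraints: Vance 66.67; Marchetti 133.33; Halvorsen 666.67; Sato 1,066.67; Becker 466.67; Petrov 600.00.
Cap binds for Becker ($300), Petrov ($400); balance $2,300 reallocated over remaining profit-interest units 29.
Shares after redistribution: Vance 79.31 → $100; Marchetti 158.62 → $200; Halvorsen 793.10 → $800; Sato 1,268.97 → $1,300.
Rounding difference −$100 applied to Sato → $1,200.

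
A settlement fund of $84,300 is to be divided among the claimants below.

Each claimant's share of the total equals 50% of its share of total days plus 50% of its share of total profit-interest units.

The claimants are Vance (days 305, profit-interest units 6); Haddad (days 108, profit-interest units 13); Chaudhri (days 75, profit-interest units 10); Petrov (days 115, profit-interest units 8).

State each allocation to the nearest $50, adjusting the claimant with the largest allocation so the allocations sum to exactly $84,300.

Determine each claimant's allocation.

Totals — days 603, profit-interest units 37.
Composite weights (50% days + 50% profit-interest units): Vance 0.3340; Haddad 0.2652; Chaudhri 0.1973; Petrov 0.2035.
Pro-rata amounts: Vance 28,154.79; Haddad 22,358.71; Chaudhri 16,634.43; Petrov 17,152.07.
Rounded to nearest $50: Vance $28,150; Haddad $22,350; Chaudhri $16,650; Petrov $17,150. Sum = $84,300.
Rounded total matches; no reconciliation needed.

Vance: $28,150 | Haddad: $22,350 | Chaudhri: $16,650 | Petrov: $17,150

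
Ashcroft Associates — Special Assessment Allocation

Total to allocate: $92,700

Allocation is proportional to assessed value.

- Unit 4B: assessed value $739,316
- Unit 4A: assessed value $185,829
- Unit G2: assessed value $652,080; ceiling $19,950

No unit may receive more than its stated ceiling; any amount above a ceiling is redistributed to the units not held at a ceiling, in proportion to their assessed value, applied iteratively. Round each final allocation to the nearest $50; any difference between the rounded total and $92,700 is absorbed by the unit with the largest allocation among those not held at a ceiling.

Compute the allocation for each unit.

Combined assessed value = 1,577,225.
Unconstrained shares: Unit 4B 43,452.64; Unit 4A 10,921.93; Unit G2 38,325.42.
Held at cap: Unit G2 ($19,950); balance $72,750 reallocated over remaining assessed value 925,145.
Redistributed shares: Unit 4B 58,137.09 → $58,150; Unit 4A 14,612.91 → $14,600.

Unit 4B: $58,150 | Unit 4A: $14,600 | Unit G2: $19,950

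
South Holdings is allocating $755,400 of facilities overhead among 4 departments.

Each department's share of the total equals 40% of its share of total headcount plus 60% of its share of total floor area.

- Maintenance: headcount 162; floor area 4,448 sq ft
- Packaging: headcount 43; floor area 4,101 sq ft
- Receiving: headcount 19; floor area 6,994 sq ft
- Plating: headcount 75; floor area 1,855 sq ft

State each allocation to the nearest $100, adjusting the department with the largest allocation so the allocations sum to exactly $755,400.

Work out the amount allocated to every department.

Headcount total 299; floor area total 17,398.
Blended shares (40% headcount + 60% floor area): Maintenance 0.3701; Packaging 0.1990; Receiving 0.2666; Plating 0.1643.
Unrounded shares: Maintenance 279,588.16; Packaging 150,290.71; Receiving 201,403.39; Plating 124,117.75.
After rounding ($100): Maintenance $279,600; Packaging $150,300; Receiving $201,400; Plating $124,100. Sum = $755,400.
No rounding difference to absorb.

Maintenance: $279,600 · Packaging: $150,300 · Receiving: $201,400 · Plating: $124,100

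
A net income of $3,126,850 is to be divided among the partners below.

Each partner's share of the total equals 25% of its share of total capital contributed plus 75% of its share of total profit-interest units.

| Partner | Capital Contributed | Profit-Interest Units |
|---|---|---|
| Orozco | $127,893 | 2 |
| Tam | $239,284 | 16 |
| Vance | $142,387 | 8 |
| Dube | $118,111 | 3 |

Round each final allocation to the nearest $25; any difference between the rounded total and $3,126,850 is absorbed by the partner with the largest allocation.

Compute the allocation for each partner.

Totals — capital contributed 627,675, profit-interest units 29.
Composite weights (25% capital contributed + 75% profit-interest units): Orozco 0.1027; Tam 0.5091; Vance 0.2636; Dube 0.1246.
Raw shares: Orozco 321,012.80; Tam 1,591,875.57; Vance 824,264.63; Dube 389,697.01.
Rounded to nearest $25: Orozco $321,025; Tam $1,591,875; Vance $824,275; Dube $389,700. Sum = $3,126,875.
Difference $3,126,850 − $3,126,875 = −$25 applied to largest allocation (Tam): Tam becomes $1,591,850.

Orozco: $321,025; Tam: $1,591,850; Vance: $824,275; Dube: $389,700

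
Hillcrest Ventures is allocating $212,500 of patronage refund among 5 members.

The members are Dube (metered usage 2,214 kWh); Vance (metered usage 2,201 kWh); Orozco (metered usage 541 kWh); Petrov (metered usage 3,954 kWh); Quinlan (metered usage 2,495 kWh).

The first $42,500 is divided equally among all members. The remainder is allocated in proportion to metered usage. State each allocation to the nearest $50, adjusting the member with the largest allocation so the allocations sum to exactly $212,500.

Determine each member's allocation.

Equal tier: $42,500 ÷ 5 = $8,500 apiece.
Remainder $170,000 by metered usage (total 11,405): Dube 33,001.32 → $33,000; Vance 32,807.54 → $32,800; Orozco 8,064.01 → $8,050; Petrov 58,937.31 → $58,950; Quinlan 37,189.83 → $37,200.
Totals: Dube $8,500 + $33,000 = $41,500; Vance $8,500 + $32,800 = $41,300; Orozco $8,500 + $8,050 = $16,550; Petrov $8,500 + $58,950 = $67,450; Quinlan $8,500 + $37,200 = $45,700.

Dube: $41,500; Vance: $41,300; Orozco: $16,550; Petrov: $67,450; Quinlan: $45,700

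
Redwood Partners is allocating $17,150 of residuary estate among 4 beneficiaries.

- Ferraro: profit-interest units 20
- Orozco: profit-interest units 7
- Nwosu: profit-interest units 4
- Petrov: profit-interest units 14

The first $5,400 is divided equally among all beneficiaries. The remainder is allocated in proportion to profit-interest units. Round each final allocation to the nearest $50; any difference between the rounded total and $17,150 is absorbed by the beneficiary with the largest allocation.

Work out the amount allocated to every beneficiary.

Ferraro: $6,550; Orozco: $3,200; Nwosu: $2,400; Petrov: $5,000

$5,400 shared equally gives $1,350 per beneficiary.
Remainder $11,750 by profit-interest units (total 45): Ferraro 5,222.22 → $5,200; Orozco 1,827.78 → $1,850; Nwosu 1,044.44 → $1,050; Petrov 3,655.56 → $3,650.
Totals: Ferraro $1,350 + $5,200 = $6,550; Orozco $1,350 + $1,850 = $3,200; Nwosu $1,350 + $1,050 = $2,400; Petrov $1,350 + $3,650 = $5,000.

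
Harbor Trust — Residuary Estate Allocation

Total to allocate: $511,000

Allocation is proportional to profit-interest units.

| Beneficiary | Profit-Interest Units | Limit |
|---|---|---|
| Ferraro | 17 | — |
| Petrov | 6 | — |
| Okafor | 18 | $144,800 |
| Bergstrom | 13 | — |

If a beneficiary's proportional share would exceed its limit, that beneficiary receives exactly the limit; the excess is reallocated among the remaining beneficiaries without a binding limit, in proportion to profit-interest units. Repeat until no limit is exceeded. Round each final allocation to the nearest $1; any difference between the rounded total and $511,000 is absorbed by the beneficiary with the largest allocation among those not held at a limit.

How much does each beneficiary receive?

Total profit-interest units = 54.
Proportional shares (ignoring caps): Ferraro 160,870.37; Petrov 56,777.78; Okafor 170,333.33; Bergstrom 123,018.52.
Capped: Okafor ($144,800); remaining pool $366,200 reallocated over remaining profit-interest units 36.
Shares after redistribution: Ferraro 172,927.78 → $172,928; Petrov 61,033.33 → $61,033; Bergstrom 132,238.89 → $132,239.

Ferraro: $172,928 | Petrov: $61,033 | Okafor: $144,800 | Bergstrom: $132,239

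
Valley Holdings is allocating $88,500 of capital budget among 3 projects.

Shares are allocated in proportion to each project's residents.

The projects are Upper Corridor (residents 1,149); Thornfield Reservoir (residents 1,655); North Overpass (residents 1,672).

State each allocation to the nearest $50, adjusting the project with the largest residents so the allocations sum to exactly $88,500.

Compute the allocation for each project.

Total residents = 4,476.
Unrounded shares: Upper Corridor 1,149/4,476 × $88,500 = 22,718.16; Thornfield Reservoir 1,655/4,476 × $88,500 = 32,722.86; North Overpass 1,672/4,476 × $88,500 = 33,058.98.
Rounded to nearest $50: Upper Corridor $22,700; Thornfield Reservoir $32,700; North Overpass $33,050. Sum = $88,450.
Difference $88,500 − $88,450 = +$50 applied to largest residents (North Overpass): North Overpass becomes $33,100.

Upper Corridor: $22,700 · Thornfield Reservoir: $32,700 · North Overpass: $33,100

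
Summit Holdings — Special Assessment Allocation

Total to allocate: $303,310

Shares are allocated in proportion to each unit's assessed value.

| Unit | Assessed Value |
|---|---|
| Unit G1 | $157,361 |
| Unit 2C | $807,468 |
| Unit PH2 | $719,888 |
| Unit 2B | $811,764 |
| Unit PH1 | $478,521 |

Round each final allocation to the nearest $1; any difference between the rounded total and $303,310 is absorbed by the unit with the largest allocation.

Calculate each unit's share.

Total assessed value = 2,975,002.
Raw shares: Unit G1 157,361/2,975,002 × $303,310 = 16,043.41; Unit 2C 807,468/2,975,002 × $303,310 = 82,323.68; Unit PH2 719,888/2,975,002 × $303,310 = 73,394.65; Unit 2B 811,764/2,975,002 × $303,310 = 82,761.67; Unit PH1 478,521/2,975,002 × $303,310 = 48,786.59.
At nearest $1: Unit G1 $16,043; Unit 2C $82,324; Unit PH2 $73,395; Unit 2B $82,762; Unit PH1 $48,787. Sum = $303,311.
Difference $303,310 − $303,311 = −$1 applied to largest allocation (Unit 2B): Unit 2B becomes $82,761.

Unit G1: $16,043; Unit 2C: $82,324; Unit PH2: $73,395; Unit 2B: $82,761; Unit PH1: $48,787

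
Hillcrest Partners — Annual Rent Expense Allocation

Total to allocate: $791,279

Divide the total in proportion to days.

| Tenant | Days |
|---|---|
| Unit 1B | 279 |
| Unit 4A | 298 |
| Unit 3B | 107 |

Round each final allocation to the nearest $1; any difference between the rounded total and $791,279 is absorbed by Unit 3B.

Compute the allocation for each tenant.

Days total: 684.
Raw shares: Unit 1B 279/684 × $791,279 = 322,758.54; Unit 4A 298/684 × $791,279 = 344,738.51; Unit 3B 107/684 × $791,279 = 123,781.95.
At nearest $1: Unit 1B $322,759; Unit 4A $344,739; Unit 3B $123,782. Sum = $791,280.
Difference $791,279 − $791,280 = −$1 applied to Unit 3B: Unit 3B becomes $123,781.

Unit 1B: $322,759 | Unit 4A: $344,739 | Unit 3B: $123,781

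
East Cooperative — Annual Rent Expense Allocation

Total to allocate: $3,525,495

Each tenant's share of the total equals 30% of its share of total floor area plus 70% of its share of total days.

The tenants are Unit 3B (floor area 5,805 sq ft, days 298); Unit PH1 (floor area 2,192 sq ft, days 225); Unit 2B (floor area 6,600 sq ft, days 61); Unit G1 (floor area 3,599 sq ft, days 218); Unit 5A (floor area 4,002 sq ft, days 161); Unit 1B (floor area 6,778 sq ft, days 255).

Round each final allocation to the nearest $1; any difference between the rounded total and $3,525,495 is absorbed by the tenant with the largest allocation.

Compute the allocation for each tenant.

Floor area total 28,976; days total 1,218.
Composite weights (30% floor area + 70% days): Unit 3B 0.2314; Unit PH1 0.1520; Unit 2B 0.1034; Unit G1 0.1625; Unit 5A 0.1340; Unit 1B 0.2167.
Unrounded shares: Unit 3B 815,679.08; Unit PH1 535,892.83; Unit 2B 364,500.52; Unit G1 573,066.49; Unit 5A 472,285.98; Unit 1B 764,070.10.
After rounding ($1): Unit 3B $815,679; Unit PH1 $535,893; Unit 2B $364,501; Unit G1 $573,066; Unit 5A $472,286; Unit 1B $764,070. Sum = $3,525,495.
Sum already equals the total — no adjustment.

Unit 3B: $815,679 · Unit PH1: $535,893 · Unit 2B: $364,501 · Unit G1: $573,066 · Unit 5A: $472,286 · Unit 1B: $764,070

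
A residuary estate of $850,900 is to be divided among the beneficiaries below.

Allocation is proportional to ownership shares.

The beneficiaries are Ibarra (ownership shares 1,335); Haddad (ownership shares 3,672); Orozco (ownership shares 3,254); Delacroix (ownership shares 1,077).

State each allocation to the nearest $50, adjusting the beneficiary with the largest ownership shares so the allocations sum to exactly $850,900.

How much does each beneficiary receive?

Total ownership shares = 1,335 + 3,672 + 3,254 + 1,077 = 9,338.
Proportional shares: Ibarra 121,648.27; Haddad 334,601.07; Orozco 296,511.95; Delacroix 98,138.71.
At nearest $50: Ibarra $121,650; Haddad $334,600; Orozco $296,500; Delacroix $98,150. Sum = $850,900.
No rounding difference to absorb.

Ibarra: $121,650; Haddad: $334,600; Orozco: $296,500; Delacroix: $98,150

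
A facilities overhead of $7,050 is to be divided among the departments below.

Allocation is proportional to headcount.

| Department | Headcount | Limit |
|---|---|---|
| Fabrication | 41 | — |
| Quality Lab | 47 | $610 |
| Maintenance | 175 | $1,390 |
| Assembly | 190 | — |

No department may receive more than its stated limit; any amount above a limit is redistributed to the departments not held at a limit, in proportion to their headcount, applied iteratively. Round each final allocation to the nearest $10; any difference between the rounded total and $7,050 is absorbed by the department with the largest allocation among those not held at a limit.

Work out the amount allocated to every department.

Fabrication: $900 · Quality Lab: $610 · Maintenance: $1,390 · Assembly: $4,150

Headcount total: 453.
Pro-rata shares before constraints: Fabrication 638.08; Quality Lab 731.46; Maintenance 2,723.51; Assembly 2,956.95.
Held at cap: Quality Lab ($610), Maintenance ($1,390); residual $5,050 reallocated over remaining headcount 231.
Remaining shares: Fabrication 896.32 → $900; Assembly 4,153.68 → $4,150.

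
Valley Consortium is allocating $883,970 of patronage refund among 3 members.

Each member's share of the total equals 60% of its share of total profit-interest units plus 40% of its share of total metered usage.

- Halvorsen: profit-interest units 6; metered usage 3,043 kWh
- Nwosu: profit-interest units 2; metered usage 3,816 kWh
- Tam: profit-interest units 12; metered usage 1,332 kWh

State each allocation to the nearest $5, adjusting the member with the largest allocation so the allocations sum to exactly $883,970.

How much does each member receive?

Totals — profit-interest units 20, metered usage 8,191.
Blended shares (60% profit-interest units + 40% metered usage): Halvorsen 0.3286; Nwosu 0.2464; Tam 0.4250.
Pro-rata amounts: Halvorsen 290,474.42; Nwosu 217,766.78; Tam 375,728.80.
Rounded to nearest $5: Halvorsen $290,475; Nwosu $217,765; Tam $375,730. Sum = $883,970.
Rounded total matches; no reconciliation needed.

Halvorsen: $290,475; Nwosu: $217,765; Tam: $375,730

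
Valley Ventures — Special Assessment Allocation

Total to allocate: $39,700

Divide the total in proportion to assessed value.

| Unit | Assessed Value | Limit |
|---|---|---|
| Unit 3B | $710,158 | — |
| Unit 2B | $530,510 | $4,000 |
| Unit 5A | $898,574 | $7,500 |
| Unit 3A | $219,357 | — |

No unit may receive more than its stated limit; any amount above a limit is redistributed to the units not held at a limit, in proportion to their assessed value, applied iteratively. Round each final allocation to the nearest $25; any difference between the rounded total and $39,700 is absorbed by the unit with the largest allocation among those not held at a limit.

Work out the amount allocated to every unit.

Combined assessed value = 2,358,599.
Unconstrained shares: Unit 3B 11,953.40; Unit 2B 8,929.56; Unit 5A 15,124.82; Unit 3A 3,692.22.
Cap binds for Unit 2B ($4,000), Unit 5A ($7,500); remaining pool $28,200 reallocated over remaining assessed value 929,515.
Redistributed shares: Unit 3B 21,545.06 → $21,550; Unit 3A 6,654.94 → $6,650.

Unit 3B: $21,550; Unit 2B: $4,000; Unit 5A: $7,500; Unit 3A: $6,650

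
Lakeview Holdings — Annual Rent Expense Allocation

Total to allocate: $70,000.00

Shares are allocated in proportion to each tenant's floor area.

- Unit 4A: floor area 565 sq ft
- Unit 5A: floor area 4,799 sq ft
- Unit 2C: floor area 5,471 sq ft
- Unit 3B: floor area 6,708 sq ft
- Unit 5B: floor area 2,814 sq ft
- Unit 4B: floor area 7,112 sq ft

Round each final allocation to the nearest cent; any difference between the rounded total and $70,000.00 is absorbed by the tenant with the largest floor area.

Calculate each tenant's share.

Unit 4A: $1,439.80 | Unit 5A: $12,229.42 | Unit 2C: $13,941.90 | Unit 3B: $17,094.18 | Unit 5B: $7,170.99 | Unit 4B: $18,123.71

Sum of floor area: 565 + 4,799 + 5,471 + 6,708 + 2,814 + 7,112 = 27,469.
Proportional shares: Unit 4A 1,439.8049; Unit 5A 12,229.4223; Unit 2C 13,941.8981; Unit 3B 17,094.1789; Unit 5B 7,170.9928; Unit 4B 18,123.7031.
After rounding (cent): Unit 4A $1,439.80; Unit 5A $12,229.42; Unit 2C $13,941.90; Unit 3B $17,094.18; Unit 5B $7,170.99; Unit 4B $18,123.70. Sum = $69,999.99.
Difference $70,000.00 − $69,999.99 = +$0.01 applied to largest floor area (Unit 4B): Unit 4B becomes $18,123.71.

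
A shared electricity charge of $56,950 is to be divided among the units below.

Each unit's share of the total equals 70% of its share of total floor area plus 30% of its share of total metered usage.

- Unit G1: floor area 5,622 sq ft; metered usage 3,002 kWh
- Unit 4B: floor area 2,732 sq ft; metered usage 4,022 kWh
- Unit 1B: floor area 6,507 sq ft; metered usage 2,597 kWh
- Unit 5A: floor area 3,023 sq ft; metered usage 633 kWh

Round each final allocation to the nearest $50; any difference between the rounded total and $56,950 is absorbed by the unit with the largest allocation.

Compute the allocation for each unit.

Unit G1: $17,550 | Unit 4B: $12,800 | Unit 1B: $18,800 | Unit 5A: $7,800

Floor area total 17,884; metered usage total 10,254.
Combined weights (70% floor area + 30% metered usage): Unit G1 0.3079; Unit 4B 0.2246; Unit 1B 0.3307; Unit 5A 0.1368.
Proportional shares: Unit G1 17,533.80; Unit 4B 12,791.24; Unit 1B 18,831.74; Unit 5A 7,793.22.
At nearest $50: Unit G1 $17,550; Unit 4B $12,800; Unit 1B $18,850; Unit 5A $7,800. Sum = $57,000.
Difference $56,950 − $57,000 = −$50 applied to largest allocation (Unit 1B): Unit 1B becomes $18,800.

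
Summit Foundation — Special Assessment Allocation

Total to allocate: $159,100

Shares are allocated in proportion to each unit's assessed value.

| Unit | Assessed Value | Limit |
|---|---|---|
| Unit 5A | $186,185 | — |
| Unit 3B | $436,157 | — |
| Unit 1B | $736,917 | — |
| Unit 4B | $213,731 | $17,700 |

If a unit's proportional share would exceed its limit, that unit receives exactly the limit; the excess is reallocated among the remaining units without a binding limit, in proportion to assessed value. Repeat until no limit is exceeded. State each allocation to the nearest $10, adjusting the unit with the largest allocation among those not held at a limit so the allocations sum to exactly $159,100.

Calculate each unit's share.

Unit 5A: $19,370 | Unit 3B: $45,370 | Unit 1B: $76,660 | Unit 4B: $17,700

Total assessed value = 1,572,990.
Proportional shares (ignoring caps): Unit 5A 18,831.67; Unit 3B 44,115.08; Unit 1B 74,535.44; Unit 4B 21,617.81.
Capped: Unit 4B ($17,700); balance $141,400 reallocated over remaining assessed value 1,359,259.
Redistributed shares: Unit 5A 19,368.32 → $19,370; Unit 3B 45,372.22 → $45,370; Unit 1B 76,659.46 → $76,660.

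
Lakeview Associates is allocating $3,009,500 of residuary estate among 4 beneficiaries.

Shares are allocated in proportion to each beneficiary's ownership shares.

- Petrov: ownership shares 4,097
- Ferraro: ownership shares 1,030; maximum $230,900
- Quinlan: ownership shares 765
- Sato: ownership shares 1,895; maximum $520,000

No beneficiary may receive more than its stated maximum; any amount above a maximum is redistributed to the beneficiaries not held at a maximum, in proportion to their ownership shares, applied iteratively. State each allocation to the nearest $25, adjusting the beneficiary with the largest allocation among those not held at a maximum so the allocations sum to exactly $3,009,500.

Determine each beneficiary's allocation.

Petrov: $1,903,225 | Ferraro: $230,900 | Quinlan: $355,375 | Sato: $520,000

Combined ownership shares = 7,787.
Proportional shares (ignoring caps): Petrov 1,583,398.16; Ferraro 398,071.79; Quinlan 295,655.26; Sato 732,374.79.
Held at cap: Ferraro ($230,900), Sato ($520,000); balance $2,258,600 reallocated over remaining ownership shares 4,862.
Redistributed shares: Petrov 1,903,225.87 → $1,903,225; Quinlan 355,374.13 → $355,375.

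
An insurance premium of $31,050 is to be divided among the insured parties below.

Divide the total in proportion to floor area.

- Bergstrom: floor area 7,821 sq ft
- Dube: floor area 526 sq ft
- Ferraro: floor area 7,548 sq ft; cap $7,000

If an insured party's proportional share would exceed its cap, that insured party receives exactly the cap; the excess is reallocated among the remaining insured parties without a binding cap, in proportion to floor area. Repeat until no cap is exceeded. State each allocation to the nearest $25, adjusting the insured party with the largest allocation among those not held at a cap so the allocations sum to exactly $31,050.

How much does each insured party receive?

Bergstrom: $22,525 · Dube: $1,525 · Ferraro: $7,000

Combined floor area = 15,895.
Unconstrained shares: Bergstrom 15,277.89; Dube 1,027.51; Ferraro 14,744.60.
Cap binds for Ferraro ($7,000); balance $24,050 reallocated over remaining floor area 8,347.
Remaining shares: Bergstrom 22,534.45 → $22,525; Dube 1,515.55 → $1,525.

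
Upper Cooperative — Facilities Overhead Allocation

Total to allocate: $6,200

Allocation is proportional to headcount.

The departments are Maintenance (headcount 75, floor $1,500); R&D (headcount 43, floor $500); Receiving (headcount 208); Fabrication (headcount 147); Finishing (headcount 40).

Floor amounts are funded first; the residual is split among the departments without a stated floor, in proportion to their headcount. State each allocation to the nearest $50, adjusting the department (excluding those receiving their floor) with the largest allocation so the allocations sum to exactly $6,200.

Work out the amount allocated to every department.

Guaranteed amounts: Maintenance $1,500; R&D $500. Residual $4,200.
Residual split over remaining headcount 395: Receiving 2,211.65 → $2,200; Fabrication 1,563.04 → $1,550; Finishing 425.32 → $450.

Maintenance: $1,500 · R&D: $500 · Receiving: $2,200 · Fabrication: $1,550 · Finishing: $450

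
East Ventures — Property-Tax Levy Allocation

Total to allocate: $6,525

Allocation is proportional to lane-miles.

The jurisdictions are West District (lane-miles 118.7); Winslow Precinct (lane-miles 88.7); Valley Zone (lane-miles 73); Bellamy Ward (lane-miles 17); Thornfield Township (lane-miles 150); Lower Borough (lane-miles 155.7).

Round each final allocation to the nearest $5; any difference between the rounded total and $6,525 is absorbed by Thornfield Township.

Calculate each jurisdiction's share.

West District: $1,285 · Winslow Precinct: $960 · Valley Zone: $790 · Bellamy Ward: $185 · Thornfield Township: $1,620 · Lower Borough: $1,685

Sum of lane-miles: 603.1.
Unrounded shares: West District 118.7/603.1 × $6,525 = 1,284.23; Winslow Precinct 88.7/603.1 × $6,525 = 959.65; Valley Zone 73/603.1 × $6,525 = 789.79; Bellamy Ward 17/603.1 × $6,525 = 183.92; Thornfield Township 150/603.1 × $6,525 = 1,622.87; Lower Borough 155.7/603.1 × $6,525 = 1,684.53.
After rounding ($5): West District $1,285; Winslow Precinct $960; Valley Zone $790; Bellamy Ward $185; Thornfield Township $1,625; Lower Borough $1,685. Sum = $6,530.
Difference $6,525 − $6,530 = −$5 applied to Thornfield Township: Thornfield Township becomes $1,620.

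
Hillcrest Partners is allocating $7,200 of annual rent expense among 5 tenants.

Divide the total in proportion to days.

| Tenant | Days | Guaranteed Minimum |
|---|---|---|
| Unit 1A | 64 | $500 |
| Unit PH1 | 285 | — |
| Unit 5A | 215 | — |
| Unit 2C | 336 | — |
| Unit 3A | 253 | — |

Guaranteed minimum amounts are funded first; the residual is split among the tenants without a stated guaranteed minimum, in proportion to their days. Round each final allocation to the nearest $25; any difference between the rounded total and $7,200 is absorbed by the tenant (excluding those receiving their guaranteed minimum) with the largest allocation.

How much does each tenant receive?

Unit 1A: $500; Unit PH1: $1,750; Unit 5A: $1,325; Unit 2C: $2,075; Unit 3A: $1,550

Guaranteed amounts: Unit 1A $500. Remaining pool $6,700.
Remaining pool split over remaining days 1,089: Unit PH1 1,753.44 → $1,750; Unit 5A 1,322.77 → $1,325; Unit 2C 2,067.22 → $2,075; Unit 3A 1,556.57 → $1,550.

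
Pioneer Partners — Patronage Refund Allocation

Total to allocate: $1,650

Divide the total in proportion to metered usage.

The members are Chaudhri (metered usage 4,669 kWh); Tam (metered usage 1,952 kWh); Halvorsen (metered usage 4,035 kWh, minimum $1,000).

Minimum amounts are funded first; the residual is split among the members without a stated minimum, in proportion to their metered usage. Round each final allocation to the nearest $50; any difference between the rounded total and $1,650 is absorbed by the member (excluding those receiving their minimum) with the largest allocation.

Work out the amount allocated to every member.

Guaranteed amounts: Halvorsen $1,000. Balance $650.
Balance split over remaining metered usage 6,621: Chaudhri 458.37 → $450; Tam 191.63 → $200.

Chaudhri: $450 · Tam: $200 · Halvorsen: $1,000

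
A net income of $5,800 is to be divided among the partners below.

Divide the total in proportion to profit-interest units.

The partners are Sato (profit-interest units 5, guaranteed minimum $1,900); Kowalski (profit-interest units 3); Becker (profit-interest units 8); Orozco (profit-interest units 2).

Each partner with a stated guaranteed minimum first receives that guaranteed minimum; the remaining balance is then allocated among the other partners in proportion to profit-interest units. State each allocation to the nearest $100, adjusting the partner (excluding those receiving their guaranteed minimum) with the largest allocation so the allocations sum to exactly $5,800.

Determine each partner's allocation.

Sato: $1,900; Kowalski: $900; Becker: $2,400; Orozco: $600

Minimums first: Sato $1,900. Remaining pool $3,900.
Remaining pool split over remaining profit-interest units 13: Kowalski 900.00 → $900; Becker 2,400.00 → $2,400; Orozco 600.00 → $600.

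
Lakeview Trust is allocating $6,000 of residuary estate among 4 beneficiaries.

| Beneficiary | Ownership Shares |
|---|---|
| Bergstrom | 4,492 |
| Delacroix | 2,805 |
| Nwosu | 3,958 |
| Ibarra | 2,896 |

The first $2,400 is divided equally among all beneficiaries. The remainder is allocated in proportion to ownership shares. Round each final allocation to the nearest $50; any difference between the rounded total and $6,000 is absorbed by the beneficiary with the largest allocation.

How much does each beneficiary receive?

$2,400 shared equally gives $600 per beneficiary.
Remainder $3,600 by ownership shares (total 14,151): Bergstrom 1,142.76 → $1,150; Delacroix 713.59 → $700; Nwosu 1,006.91 → $1,000; Ibarra 736.74 → $750.
Totals: Bergstrom $600 + $1,150 = $1,750; Delacroix $600 + $700 = $1,300; Nwosu $600 + $1,000 = $1,600; Ibarra $600 + $750 = $1,350.

Bergstrom: $1,750; Delacroix: $1,300; Nwosu: $1,600; Ibarra: $1,350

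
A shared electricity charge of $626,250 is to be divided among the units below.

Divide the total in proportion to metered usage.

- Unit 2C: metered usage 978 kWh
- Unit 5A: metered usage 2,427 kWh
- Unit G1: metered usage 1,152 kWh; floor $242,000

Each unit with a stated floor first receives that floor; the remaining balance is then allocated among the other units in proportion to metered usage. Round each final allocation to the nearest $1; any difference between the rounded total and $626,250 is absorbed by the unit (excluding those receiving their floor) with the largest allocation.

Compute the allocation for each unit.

Minimums first: Unit G1 $242,000. Balance $384,250.
Balance split over remaining metered usage 3,405: Unit 2C 110,366.08 → $110,366; Unit 5A 273,883.92 → $273,884.

Unit 2C: $110,366 · Unit 5A: $273,884 · Unit G1: $242,000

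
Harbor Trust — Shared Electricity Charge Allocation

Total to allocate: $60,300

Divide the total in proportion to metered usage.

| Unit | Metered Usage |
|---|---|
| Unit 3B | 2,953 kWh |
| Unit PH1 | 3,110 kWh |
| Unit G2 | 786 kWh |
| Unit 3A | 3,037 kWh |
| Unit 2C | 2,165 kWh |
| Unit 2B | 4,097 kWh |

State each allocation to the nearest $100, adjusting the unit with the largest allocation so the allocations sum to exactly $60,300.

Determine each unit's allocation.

Unit 3B: $11,000 | Unit PH1: $11,600 | Unit G2: $2,900 | Unit 3A: $11,300 | Unit 2C: $8,100 | Unit 2B: $15,400

Sum of metered usage: 16,148.
Unrounded shares: Unit 3B 2,953/16,148 × $60,300 = 11,027.12; Unit PH1 3,110/16,148 × $60,300 = 11,613.39; Unit G2 786/16,148 × $60,300 = 2,935.09; Unit 3A 3,037/16,148 × $60,300 = 11,340.79; Unit 2C 2,165/16,148 × $60,300 = 8,084.56; Unit 2B 4,097/16,148 × $60,300 = 15,299.05.
At nearest $100: Unit 3B $11,000; Unit PH1 $11,600; Unit G2 $2,900; Unit 3A $11,300; Unit 2C $8,100; Unit 2B $15,300. Sum = $60,200.
Difference $60,300 − $60,200 = +$100 applied to largest allocation (Unit 2B): Unit 2B becomes $15,400.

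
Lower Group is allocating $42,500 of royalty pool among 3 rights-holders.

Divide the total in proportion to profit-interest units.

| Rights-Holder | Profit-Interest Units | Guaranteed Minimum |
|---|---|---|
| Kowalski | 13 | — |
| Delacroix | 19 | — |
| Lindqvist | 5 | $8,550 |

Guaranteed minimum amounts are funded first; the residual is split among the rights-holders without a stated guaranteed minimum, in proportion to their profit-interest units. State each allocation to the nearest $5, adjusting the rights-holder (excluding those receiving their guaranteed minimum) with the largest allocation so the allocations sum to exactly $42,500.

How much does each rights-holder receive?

Minimums first: Lindqvist $8,550. Residual $33,950.
Residual split over remaining profit-interest units 32: Kowalski 13,792.19 → $13,790; Delacroix 20,157.81 → $20,160.

Kowalski: $13,790 | Delacroix: $20,160 | Lindqvist: $8,550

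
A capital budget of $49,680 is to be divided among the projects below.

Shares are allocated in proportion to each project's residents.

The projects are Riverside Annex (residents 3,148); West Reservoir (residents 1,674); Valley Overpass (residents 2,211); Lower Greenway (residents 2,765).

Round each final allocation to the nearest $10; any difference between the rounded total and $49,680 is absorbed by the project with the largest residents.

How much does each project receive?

Riverside Annex: $15,960 | West Reservoir: $8,490 | Valley Overpass: $11,210 | Lower Greenway: $14,020

Residents total: 3,148 + 1,674 + 2,211 + 2,765 = 9,798.
Unrounded shares: Riverside Annex 15,961.69; West Reservoir 8,487.89; Valley Overpass 11,210.70; Lower Greenway 14,019.72.
At nearest $10: Riverside Annex $15,960; West Reservoir $8,490; Valley Overpass $11,210; Lower Greenway $14,020. Sum = $49,680.
Rounded total matches; no reconciliation needed.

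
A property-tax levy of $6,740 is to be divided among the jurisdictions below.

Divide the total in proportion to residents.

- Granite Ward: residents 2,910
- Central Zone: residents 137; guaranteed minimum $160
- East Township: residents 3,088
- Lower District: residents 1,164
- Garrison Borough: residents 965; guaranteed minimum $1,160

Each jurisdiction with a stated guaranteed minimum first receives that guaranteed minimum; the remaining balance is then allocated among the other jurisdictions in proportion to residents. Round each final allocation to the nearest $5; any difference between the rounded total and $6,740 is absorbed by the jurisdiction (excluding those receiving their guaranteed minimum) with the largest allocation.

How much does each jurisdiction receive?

Granite Ward: $2,200 · Central Zone: $160 · East Township: $2,340 · Lower District: $880 · Garrison Borough: $1,160

Fund the minimums — Central Zone $160; Garrison Borough $1,160. Residual $5,420.
Residual split over remaining residents 7,162: Granite Ward 2,202.21 → $2,200; East Township 2,336.91 → $2,335; Lower District 880.88 → $880.
Rounding difference +$5 applied to East Township → $2,340.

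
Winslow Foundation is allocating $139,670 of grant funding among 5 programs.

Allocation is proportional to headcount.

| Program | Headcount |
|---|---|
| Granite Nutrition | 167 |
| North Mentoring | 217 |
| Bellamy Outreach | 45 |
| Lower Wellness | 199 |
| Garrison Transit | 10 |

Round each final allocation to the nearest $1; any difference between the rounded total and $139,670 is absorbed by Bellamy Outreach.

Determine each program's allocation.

Granite Nutrition: $36,559 · North Mentoring: $47,505 · Bellamy Outreach: $9,852 · Lower Wellness: $43,565 · Garrison Transit: $2,189

Total headcount = 638.
Proportional shares: Granite Nutrition 167/638 × $139,670 = 36,559.39; North Mentoring 217/638 × $139,670 = 47,505.31; Bellamy Outreach 45/638 × $139,670 = 9,851.33; Lower Wellness 199/638 × $139,670 = 43,564.78; Garrison Transit 10/638 × $139,670 = 2,189.18.
At nearest $1: Granite Nutrition $36,559; North Mentoring $47,505; Bellamy Outreach $9,851; Lower Wellness $43,565; Garrison Transit $2,189. Sum = $139,669.
Difference $139,670 − $139,669 = +$1 applied to Bellamy Outreach: Bellamy Outreach becomes $9,852.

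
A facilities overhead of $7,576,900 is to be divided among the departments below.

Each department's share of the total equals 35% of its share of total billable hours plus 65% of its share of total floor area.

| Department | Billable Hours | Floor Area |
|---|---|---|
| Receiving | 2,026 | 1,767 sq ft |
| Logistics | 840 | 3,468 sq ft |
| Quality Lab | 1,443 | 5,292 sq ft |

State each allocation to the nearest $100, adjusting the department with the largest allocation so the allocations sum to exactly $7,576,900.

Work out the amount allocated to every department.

Receiving: $2,073,600 | Logistics: $2,139,400 | Quality Lab: $3,363,900

Totals — billable hours 4,309, floor area 10,527.
Combined weights (35% billable hours + 65% floor area): Receiving 0.2737; Logistics 0.2824; Quality Lab 0.4440.
Unrounded shares: Receiving 2,073,552.81; Logistics 2,139,446.59; Quality Lab 3,363,900.61.
At nearest $100: Receiving $2,073,600; Logistics $2,139,400; Quality Lab $3,363,900. Sum = $7,576,900.
Rounded total matches; no reconciliation needed.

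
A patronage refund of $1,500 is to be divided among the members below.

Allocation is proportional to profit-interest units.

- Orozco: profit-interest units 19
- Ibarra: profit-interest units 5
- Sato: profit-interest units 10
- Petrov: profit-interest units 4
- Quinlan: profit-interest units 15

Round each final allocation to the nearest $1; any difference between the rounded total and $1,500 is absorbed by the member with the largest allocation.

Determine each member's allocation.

Orozco: $537 · Ibarra: $142 · Sato: $283 · Petrov: $113 · Quinlan: $425

Profit-interest units total: 53.
Unrounded shares: Orozco 19/53 × $1,500 = 537.74; Ibarra 5/53 × $1,500 = 141.51; Sato 10/53 × $1,500 = 283.02; Petrov 4/53 × $1,500 = 113.21; Quinlan 15/53 × $1,500 = 424.53.
After rounding ($1): Orozco $538; Ibarra $142; Sato $283; Petrov $113; Quinlan $425. Sum = $1,501.
Difference $1,500 − $1,501 = −$1 applied to largest allocation (Orozco): Orozco becomes $537.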